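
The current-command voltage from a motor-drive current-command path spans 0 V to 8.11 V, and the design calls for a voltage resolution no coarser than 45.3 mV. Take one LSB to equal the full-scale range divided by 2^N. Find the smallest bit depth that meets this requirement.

8 bits

Full-scale range = 8.11 V.
Levels needed ≥ 8.11/45.3 mV = 179.0. 2^8 = 256 suffices, so N_min = 8.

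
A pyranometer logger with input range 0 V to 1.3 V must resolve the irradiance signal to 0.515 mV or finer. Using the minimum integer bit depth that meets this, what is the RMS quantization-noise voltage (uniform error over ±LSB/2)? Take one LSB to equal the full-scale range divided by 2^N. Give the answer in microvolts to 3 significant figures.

91.6 µV

Full-scale range = 1.3 V.
Levels needed ≥ 1.3/0.515 mV = 2524. 2^12 = 4096 suffices, so N_min = 12.
Step size = 1.3/4096 V = 317.38 µV.
σ_q = LSB/√12 = 317.38 µV/3.4641 = 91.6 µV.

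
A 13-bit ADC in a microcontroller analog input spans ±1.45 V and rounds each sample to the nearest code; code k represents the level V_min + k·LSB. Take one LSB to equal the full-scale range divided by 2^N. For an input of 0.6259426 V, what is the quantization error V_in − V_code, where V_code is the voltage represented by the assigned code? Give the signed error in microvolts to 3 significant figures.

+63.7 µV

Range = 1.45 − (-1.45) = 2.9 V. LSB = 2.9 V / 2^13 ≈ 354.0 µV.
Position in LSBs: (0.6259426 − (-1.45)) × 8192/2.9 = 5864.1799; rounding gives k = 5864.
V_code = -1.45 + (5864/8192) × 2.9 = 0.6258789063 V.
V_in − V_code = 0.6259426 − (0.6258789063) = +63.7 µV.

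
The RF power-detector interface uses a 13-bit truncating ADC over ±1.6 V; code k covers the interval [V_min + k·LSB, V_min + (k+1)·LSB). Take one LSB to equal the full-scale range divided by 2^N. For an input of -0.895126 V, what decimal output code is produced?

Range = 1.6 − (-1.6) = 3.2 V. LSB = 3.2 V / 2^13 ≈ 390.6 µV.
V_in − V_min = -0.895126 − (-1.6) = 0.704874 V.
Divide by LSB: 0.704874 × 8192/3.2 = 1804.4774.
Truncating gives code 1804.

1804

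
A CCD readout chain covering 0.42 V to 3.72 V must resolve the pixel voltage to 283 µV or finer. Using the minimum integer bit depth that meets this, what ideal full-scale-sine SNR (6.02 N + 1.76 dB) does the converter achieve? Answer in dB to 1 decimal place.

86.0 dB

The full-scale span is 3.72 − (0.42) = 3.3 V.
Required number of levels: 3.3/283 µV = 11661; smallest N with 2^N ≥ that is 14.
6.02(14) + 1.76 = 86.04 dB.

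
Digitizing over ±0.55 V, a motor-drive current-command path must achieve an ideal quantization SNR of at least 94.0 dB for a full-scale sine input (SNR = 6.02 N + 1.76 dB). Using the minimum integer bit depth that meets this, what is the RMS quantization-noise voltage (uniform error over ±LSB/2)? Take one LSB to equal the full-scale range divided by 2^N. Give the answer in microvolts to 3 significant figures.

4.85 µV

Span: 0.55 V − (-0.55 V) = 1.1 V.
Solving 6.02 N ≥ 94.0 − 1.76: N ≥ 15.322. Round up → N = 16.
LSB = 1.1 V ÷ 2^16 = 1.1/65536 V = 16.785 µV.
V_rms = LSB/√12 = 4.85 µV.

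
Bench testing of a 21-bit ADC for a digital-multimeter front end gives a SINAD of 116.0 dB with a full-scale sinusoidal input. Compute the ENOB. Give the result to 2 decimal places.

ENOB = (SINAD − 1.76) / 6.02 = (116.0 − 1.76) / 6.02 = 114.24 / 6.02 = 18.9767.

18.98 bits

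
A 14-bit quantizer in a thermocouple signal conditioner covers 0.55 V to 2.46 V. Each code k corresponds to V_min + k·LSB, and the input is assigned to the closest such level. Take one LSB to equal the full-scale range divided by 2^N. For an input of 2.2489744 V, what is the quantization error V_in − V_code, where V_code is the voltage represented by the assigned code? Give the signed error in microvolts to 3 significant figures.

Full-scale range = 2.46 V − (0.55 V) = 1.91 V. LSB = 1.91 V / 2^14 ≈ 116.6 µV.
Position in LSBs: (2.2489744 − (0.55)) × 16384/1.91 = 14573.8202; rounding gives k = 14574.
V_code = V_min + k × range/2^14 = 0.55 + 14574 × 1.91/16384 = 2.2489953613 V.
e = 2.2489744 − (2.2489953613) = −21.0 µV.

−21.0 µV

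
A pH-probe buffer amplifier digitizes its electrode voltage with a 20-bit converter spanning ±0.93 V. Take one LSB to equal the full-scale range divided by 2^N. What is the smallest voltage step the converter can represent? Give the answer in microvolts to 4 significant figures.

1.774 µV

The full-scale span is 0.93 − (-0.93) = 1.86 V.
There are 2^20 = 1048576 steps.
LSB = 1.86 V ÷ 2^20 = 1.86/1048576 V = 1.774 µV.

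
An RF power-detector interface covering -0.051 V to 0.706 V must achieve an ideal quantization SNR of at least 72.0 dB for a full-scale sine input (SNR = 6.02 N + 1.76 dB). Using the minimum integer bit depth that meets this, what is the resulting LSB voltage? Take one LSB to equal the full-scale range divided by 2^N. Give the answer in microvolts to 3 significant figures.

185 µV

Range = 0.706 − (-0.051) = 0.757 V.
Required N = ⌈(72.0 − 1.76)/6.02⌉ = ⌈11.668⌉ = 12.
Step size = 0.757/4096 V = 185 µV.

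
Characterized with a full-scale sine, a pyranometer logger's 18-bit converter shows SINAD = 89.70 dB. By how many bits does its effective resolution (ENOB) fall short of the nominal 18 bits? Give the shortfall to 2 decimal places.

ENOB = (SINAD − 1.76)/6.02 = (89.70 − 1.76)/6.02 = 14.6080 bits.
Lost resolution: 18 − 14.6080 = 3.3920 bits.

3.39 bits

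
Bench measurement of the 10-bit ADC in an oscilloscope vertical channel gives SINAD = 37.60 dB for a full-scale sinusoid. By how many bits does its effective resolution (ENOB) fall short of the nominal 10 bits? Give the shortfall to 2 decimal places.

4.05 bits

Effective bits = (37.60 − 1.76)/6.02 = 5.9535.
10 − 5.9535 = 4.05 bits below nominal.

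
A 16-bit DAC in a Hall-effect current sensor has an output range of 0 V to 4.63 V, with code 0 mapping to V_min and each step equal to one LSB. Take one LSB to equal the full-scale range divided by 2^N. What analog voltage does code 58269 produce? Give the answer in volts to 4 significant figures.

4.117 V

V_FS = 4.63 V. LSB = 4.63 V / 2^16.
V_out = 0 + 58269 × (4.63/65536) V
      = 0 + 4.11660 = 4.11660 V.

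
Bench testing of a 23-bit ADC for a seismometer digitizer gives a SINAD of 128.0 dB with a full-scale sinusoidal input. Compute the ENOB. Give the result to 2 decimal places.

20.97 bits

Inverting SNR = 6.02 N + 1.76: N_eff = (128.0 − 1.76)/6.02 = 20.9701.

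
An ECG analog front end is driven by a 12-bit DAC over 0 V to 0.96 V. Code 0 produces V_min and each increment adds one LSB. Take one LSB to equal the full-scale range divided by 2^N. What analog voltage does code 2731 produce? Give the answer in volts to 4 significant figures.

Full-scale range = 0.96 V. LSB = 0.96 V / 2^12.
V_out = 0 + 2731 × (0.96/4096) V
      = 0 V + 0.640078 V = 0.640078 V.

0.6401 V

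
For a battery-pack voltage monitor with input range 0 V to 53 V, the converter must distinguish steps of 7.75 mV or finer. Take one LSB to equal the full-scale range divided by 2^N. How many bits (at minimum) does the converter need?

Range is 53 V.
Required number of levels: 53/7.75 mV = 6838.7; smallest N with 2^N ≥ that is 13.

13 bits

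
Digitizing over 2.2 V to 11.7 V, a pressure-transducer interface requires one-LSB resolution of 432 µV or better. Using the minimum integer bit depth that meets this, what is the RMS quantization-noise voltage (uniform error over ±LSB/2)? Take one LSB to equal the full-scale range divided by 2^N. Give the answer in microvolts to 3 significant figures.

83.7 µV

Span: 11.7 V − (2.2 V) = 9.5 V.
Required number of levels: 9.5/432 µV = 21991; smallest N with 2^N ≥ that is 15.
LSB = 9.5 V / 2^15 = 289.92 µV.
V_rms = LSB/√12 = 83.7 µV.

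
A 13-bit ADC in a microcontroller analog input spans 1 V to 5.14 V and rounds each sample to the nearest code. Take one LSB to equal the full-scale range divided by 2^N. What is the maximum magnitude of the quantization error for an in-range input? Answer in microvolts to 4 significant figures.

The full-scale span is 5.14 − (1) = 4.14 V.
One LSB is 4.14 V / 8192 = 0.505371 mV.
A rounding quantizer has |error| ≤ LSB/2 = 252.7 µV.

252.7 µV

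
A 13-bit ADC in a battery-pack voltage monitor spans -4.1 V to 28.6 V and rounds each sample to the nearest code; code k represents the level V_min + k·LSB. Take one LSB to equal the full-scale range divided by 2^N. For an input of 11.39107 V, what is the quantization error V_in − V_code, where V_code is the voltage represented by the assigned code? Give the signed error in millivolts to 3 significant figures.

−0.715 mV

The full-scale span is 28.6 − (-4.1) = 32.7 V. LSB = 32.7 V / 2^13 ≈ 3.992 mV.
(V_in − V_min)/LSB = (11.39107 − (-4.1)) × 8192/32.7 = 3880.8210 → nearest code k = 3881.
Reconstructed level: -4.1 + 3881 × 32.7/8192 V = 11.39178467 V.
e = 11.39107 − (11.39178467) = −0.715 mV.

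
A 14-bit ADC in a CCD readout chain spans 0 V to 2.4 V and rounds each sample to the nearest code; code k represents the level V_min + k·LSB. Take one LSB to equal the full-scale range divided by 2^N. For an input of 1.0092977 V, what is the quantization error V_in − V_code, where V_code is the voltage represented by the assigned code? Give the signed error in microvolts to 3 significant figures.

Range is 2.4 V. LSB = 2.4 V / 2^14 ≈ 146.5 µV.
(V_in − V_min)/LSB = (1.0092977 − (0)) × 16384/2.4 = 6890.1390 → nearest code k = 6890.
V_code = V_min + k × range/2^14 = 0 + 6890 × 2.4/16384 = 1.0092773438 V.
e = 1.0092977 − (1.0092773438) = +20.4 µV.

+20.4 µV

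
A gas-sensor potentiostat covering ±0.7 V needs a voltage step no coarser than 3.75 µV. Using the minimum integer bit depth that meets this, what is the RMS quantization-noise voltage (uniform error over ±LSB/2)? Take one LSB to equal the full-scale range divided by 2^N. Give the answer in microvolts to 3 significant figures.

0.771 µV

Span: 0.7 V − (-0.7 V) = 1.4 V.
Required number of levels: 1.4/3.75 µV = 373330; smallest N with 2^N ≥ that is 19.
LSB = 1.4 V ÷ 2^19 = 1.4/524288 V = 2.6703 µV.
RMS noise = LSB/√12 = 0.771 µV.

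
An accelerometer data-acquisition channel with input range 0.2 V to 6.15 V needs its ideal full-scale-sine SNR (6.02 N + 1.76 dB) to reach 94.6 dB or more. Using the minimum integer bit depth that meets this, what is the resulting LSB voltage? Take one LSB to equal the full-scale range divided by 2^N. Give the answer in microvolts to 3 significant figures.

90.8 µV

The full-scale span is 6.15 − (0.2) = 5.95 V.
Required N = ⌈(94.6 − 1.76)/6.02⌉ = ⌈15.422⌉ = 16.
LSB = 5.95 V / 2^16 = 90.8 µV.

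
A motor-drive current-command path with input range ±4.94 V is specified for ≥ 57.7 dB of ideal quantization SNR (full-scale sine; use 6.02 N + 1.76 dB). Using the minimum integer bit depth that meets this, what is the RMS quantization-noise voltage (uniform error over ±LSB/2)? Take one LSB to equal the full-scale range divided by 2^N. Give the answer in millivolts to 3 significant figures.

2.79 mV

Span: 4.94 V − (-4.94 V) = 9.88 V.
Solving 6.02 N ≥ 57.7 − 1.76: N ≥ 9.292. Round up → N = 10.
One LSB is 9.88 V / 1024 = 9.6484 mV.
RMS noise = LSB/√12 = 2.79 mV.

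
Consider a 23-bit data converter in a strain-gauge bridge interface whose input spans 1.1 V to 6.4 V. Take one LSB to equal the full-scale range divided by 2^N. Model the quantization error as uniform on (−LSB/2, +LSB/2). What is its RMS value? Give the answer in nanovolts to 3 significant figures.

182 nV

Range = 6.4 − (1.1) = 5.3 V.
LSB = 5.3 V ÷ 2^23 = 5.3/8388608 V = 0.63181 µV.
RMS of a uniform error over width LSB is LSB/√12 = 182 nV.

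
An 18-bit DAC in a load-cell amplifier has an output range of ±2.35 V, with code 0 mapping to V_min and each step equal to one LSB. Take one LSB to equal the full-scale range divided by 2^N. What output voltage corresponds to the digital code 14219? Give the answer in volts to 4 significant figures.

-2.095 V

Full-scale range = 2.35 V − (-2.35 V) = 4.7 V. LSB = 4.7 V / 2^18.
V_out = V_min + code × LSB = -2.35 V + 14219 × 4.7 V / 262144
      = -2.35 + 0.254934 = -2.09507 V.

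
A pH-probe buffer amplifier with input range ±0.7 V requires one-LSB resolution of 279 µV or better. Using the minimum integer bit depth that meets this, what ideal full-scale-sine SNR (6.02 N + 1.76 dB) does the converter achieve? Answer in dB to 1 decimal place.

80.0 dB

The full-scale span is 0.7 − (-0.7) = 1.4 V.
1.4 V / 279 µV = 5018. Since 2^12 = 4096 and 2^13 = 8192, N = 13.
6.02(13) + 1.76 = 80.02 dB.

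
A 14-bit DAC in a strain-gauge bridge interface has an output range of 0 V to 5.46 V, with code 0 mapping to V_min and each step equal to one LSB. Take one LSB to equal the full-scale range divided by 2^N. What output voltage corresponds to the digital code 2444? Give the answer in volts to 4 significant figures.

0.8145 V

Range is 5.46 V. LSB = 5.46 V / 2^14.
V_out = 0 + 2444 × (5.46/16384) V
      = 0 V + 0.814468 V = 0.814468 V.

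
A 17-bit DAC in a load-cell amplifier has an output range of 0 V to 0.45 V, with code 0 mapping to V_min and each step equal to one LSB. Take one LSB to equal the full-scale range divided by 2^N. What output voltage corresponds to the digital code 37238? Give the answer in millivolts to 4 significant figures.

Full-scale range = 0.45 V. LSB = 0.45 V / 2^17.
V_out = 0 + 37238 × (0.45/131072) V
      = 0 V + 0.127847 V = 0.127847 V.

127.8 mV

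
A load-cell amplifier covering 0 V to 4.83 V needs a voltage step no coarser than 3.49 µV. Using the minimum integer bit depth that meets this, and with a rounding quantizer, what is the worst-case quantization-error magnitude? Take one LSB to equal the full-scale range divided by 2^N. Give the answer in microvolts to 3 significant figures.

Full-scale range = 4.83 V.
Levels needed ≥ 4.83/3.49 µV = 1.384e6. 2^21 = 2097152 suffices, so N_min = 21.
LSB = 4.83 V / 2^21 = 2.3031 µV.
Max error for round-to-nearest is LSB/2 = 1.15 µV.

1.15 µV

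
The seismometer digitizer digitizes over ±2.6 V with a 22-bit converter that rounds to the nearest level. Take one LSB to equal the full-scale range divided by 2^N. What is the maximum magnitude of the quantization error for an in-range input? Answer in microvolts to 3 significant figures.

Full-scale range = 2.6 V − (-2.6 V) = 5.2 V.
LSB = 5.2 V ÷ 2^22 = 5.2/4194304 V = 1.2398 µV.
|e|_max = LSB/2 = 0.620 µV.

0.620 µV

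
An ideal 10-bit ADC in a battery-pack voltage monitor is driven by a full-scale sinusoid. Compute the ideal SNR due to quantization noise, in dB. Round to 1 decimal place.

SNR = 6.02·10 + 1.76 = 61.96 dB.

62.0 dB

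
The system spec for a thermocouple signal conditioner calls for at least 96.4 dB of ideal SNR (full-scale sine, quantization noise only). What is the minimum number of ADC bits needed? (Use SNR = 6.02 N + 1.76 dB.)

Required N = ⌈(96.4 − 1.76)/6.02⌉ = ⌈15.721⌉ = 16.

16 bits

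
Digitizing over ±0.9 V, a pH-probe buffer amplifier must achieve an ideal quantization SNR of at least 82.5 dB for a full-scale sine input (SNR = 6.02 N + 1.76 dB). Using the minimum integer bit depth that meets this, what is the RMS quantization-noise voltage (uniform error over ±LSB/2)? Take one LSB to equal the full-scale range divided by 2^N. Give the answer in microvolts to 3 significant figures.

31.7 µV

Range = 0.9 − (-0.9) = 1.8 V.
Solving 6.02 N ≥ 82.5 − 1.76: N ≥ 13.412. Round up → N = 14.
LSB = 1.8 V ÷ 2^14 = 1.8/16384 V = 109.86 µV.
V_rms = LSB/√12 = 31.7 µV.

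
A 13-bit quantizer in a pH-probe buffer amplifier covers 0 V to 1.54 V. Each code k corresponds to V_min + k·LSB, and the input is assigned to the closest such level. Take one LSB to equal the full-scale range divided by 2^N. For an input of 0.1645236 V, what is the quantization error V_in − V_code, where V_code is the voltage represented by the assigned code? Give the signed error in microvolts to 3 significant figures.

+33.9 µV

V_FS = 1.54 V. LSB = 1.54 V / 2^13 ≈ 188.0 µV.
(0.1645236 − (0)) / LSB = 0.1645236 × 8192/1.54 = 875.1801. Nearest integer: k = 875.
V_code = V_min + k × range/2^13 = 0 + 875 × 1.54/8192 = 0.1644897461 V.
Error = V_in − V_code = 0.1645236 − (0.1644897461) = +33.9 µV.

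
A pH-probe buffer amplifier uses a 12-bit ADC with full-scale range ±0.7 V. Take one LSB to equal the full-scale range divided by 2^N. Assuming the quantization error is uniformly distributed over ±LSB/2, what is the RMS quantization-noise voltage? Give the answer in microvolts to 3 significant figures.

98.7 µV

The full-scale span is 0.7 − (-0.7) = 1.4 V.
LSB = 1.4 V ÷ 2^12 = 1.4/4096 V = 341.80 µV.
σ_q = LSB/√12 = 341.80 µV/3.4641 = 98.7 µV.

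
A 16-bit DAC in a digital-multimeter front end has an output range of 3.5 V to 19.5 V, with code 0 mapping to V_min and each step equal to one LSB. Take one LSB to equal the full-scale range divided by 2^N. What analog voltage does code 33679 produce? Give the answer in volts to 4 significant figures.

Range = 19.5 − (3.5) = 16 V. LSB = 16 V / 2^16.
V_out = V_min + code × LSB = 3.5 V + 33679 × 16 V / 65536
      = 3.5 + 8.22241 = 11.7224 V.

11.72 V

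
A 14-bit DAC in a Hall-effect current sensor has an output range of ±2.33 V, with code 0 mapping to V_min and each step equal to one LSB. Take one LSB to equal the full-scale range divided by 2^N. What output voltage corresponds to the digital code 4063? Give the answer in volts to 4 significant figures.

Span: 2.33 V − (-2.33 V) = 4.66 V. LSB = 4.66 V / 2^14.
V_out = V_min + code × LSB = -2.33 V + 4063 × 4.66 V / 16384
      = -2.33 + 1.15561 = -1.17439 V.

-1.174 V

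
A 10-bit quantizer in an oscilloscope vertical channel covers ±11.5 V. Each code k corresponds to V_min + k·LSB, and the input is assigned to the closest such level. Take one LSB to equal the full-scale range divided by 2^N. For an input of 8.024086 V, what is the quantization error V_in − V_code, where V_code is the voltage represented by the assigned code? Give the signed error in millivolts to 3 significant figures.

+5.53 mV

Full-scale range = 11.5 V − (-11.5 V) = 23 V. LSB = 23 V / 2^10 ≈ 22.46 mV.
Position in LSBs: (8.024086 − (-11.5)) × 1024/23 = 869.2463; rounding gives k = 869.
V_code = -11.5 + (869/1024) × 23 = 8.018554688 V.
V_in − V_code = 8.024086 − (8.018554688) = +5.53 mV.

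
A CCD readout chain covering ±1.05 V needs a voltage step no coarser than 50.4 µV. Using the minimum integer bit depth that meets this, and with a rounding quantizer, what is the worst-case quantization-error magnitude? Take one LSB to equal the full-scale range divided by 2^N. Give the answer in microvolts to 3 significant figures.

The full-scale span is 1.05 − (-1.05) = 2.1 V.
Levels needed ≥ 2.1/50.4 µV = 41670. 2^16 = 65536 suffices, so N_min = 16.
Step size = 2.1/65536 V = 32.043 µV.
Half an LSB is 16.0 µV.

16.0 µV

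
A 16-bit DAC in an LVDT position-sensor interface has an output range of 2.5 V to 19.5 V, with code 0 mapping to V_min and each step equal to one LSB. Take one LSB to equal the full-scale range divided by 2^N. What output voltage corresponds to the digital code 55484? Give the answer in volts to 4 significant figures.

16.89 V

Range = 19.5 − (2.5) = 17 V. LSB = 17 V / 2^16.
Output = V_min + (55484/65536) × range = 2.5 + 0.846619 × 17 V
      = 2.5 + 14.3925 = 16.8925 V.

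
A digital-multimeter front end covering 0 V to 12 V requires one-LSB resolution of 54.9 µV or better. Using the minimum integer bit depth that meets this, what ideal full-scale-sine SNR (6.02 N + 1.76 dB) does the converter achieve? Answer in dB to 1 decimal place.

Range is 12 V.
Levels needed ≥ 12/54.9 µV = 218600. 2^18 = 262144 suffices, so N_min = 18.
6.02(18) + 1.76 = 110.12 dB.

110.1 dB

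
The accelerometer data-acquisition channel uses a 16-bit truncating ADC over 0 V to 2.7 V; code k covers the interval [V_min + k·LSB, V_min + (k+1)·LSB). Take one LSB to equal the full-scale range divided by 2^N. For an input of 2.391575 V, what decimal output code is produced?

Full-scale range = 2.7 V. LSB = 2.7 V / 2^16 ≈ 41.20 µV.
code = ⌊(V_in − V_min)/LSB⌋ = ⌊(V_in − V_min) × 2^16 / range⌋
     = ⌊(2.391575 − (0)) × 65536 / 2.7⌋ = ⌊2.391575 × 65536/2.7⌋
     = ⌊58049.726⌋ = 58049.

58049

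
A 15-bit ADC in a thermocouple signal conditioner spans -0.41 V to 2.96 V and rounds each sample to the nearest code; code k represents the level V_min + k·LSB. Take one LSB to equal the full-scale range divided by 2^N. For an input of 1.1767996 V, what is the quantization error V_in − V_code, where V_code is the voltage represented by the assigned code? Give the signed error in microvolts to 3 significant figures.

+15.8 µV

Span: 2.96 V − (-0.41 V) = 3.37 V. LSB = 3.37 V / 2^15 ≈ 102.8 µV.
(1.1767996 − (-0.41)) / LSB = 1.5867996 × 32768/3.37 = 15429.1541. Nearest integer: k = 15429.
V_code = V_min + k × range/2^15 = -0.41 + 15429 × 3.37/32768 = 1.1767837524 V.
Error = V_in − V_code = 1.1767996 − (1.1767837524) = +15.8 µV.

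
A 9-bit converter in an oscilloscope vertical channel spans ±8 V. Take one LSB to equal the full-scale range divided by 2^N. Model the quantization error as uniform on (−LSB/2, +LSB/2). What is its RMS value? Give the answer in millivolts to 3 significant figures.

Full-scale range = 8 V − (-8 V) = 16 V.
LSB = 16 V ÷ 2^9 = 16/512 V = 31.250 mV.
σ_q = LSB/√12 = 31.250 mV/3.4641 = 9.02 mV.

9.02 mV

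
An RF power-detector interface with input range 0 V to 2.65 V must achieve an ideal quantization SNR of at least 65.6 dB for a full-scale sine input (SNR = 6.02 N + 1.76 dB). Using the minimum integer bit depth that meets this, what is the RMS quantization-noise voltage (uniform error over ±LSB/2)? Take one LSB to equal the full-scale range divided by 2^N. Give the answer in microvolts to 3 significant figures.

Full-scale range = 2.65 V.
N ≥ (65.6 − 1.76)/6.02 = 10.605 → N_min = 11.
One LSB is 2.65 V / 2048 = 1.2939 mV.
σ_q = LSB/√12 = 1.2939 mV/3.4641 = 374 µV.

374 µV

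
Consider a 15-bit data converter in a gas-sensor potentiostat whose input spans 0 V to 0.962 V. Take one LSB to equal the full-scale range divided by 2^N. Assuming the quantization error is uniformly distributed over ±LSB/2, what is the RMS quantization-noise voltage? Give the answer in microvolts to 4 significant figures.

8.475 µV

Full-scale range = 0.962 V.
LSB = 0.962 V / 2^15 = 29.3579 µV.
σ_q = LSB/√12 = 29.3579 µV/3.4641 = 8.475 µV.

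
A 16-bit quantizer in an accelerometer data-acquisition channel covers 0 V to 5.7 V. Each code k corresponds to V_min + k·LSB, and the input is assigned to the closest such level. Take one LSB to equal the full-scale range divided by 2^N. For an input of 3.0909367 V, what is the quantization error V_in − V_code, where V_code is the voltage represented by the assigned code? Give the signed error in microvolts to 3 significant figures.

V_FS = 5.7 V. LSB = 5.7 V / 2^16 ≈ 86.98 µV.
(V_in − V_min)/LSB = (3.0909367 − (0)) × 65536/5.7 = 35538.1803 → nearest code k = 35538.
Reconstructed level: 0 + 35538 × 5.7/65536 V = 3.0909210205 V.
V_in − V_code = 3.0909367 − (3.0909210205) = +15.7 µV.

+15.7 µV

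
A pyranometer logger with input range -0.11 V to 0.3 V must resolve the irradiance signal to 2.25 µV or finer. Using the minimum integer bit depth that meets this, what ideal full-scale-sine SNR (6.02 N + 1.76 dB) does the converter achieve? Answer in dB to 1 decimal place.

Range = 0.3 − (-0.11) = 0.41 V.
0.41 V / 2.25 µV = 182200. Since 2^17 = 131072 and 2^18 = 262144, N = 18.
Ideal SNR at N = 18: 6.02·18 + 1.76 = 110.1 dB.

110.1 dB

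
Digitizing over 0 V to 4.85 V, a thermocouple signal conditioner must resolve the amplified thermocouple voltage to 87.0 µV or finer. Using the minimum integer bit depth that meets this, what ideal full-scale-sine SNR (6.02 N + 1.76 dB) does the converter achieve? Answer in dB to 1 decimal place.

98.1 dB

Span = 4.85 V.
Levels needed ≥ 4.85/87.0 µV = 55750. 2^16 = 65536 suffices, so N_min = 16.
6.02(16) + 1.76 = 98.08 dB.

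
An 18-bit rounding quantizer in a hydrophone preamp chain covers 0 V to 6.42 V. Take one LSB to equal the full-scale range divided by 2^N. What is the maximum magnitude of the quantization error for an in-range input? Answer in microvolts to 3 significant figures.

12.2 µV

Span = 6.42 V.
Step size = 6.42/262144 V = 24.490 µV.
Worst-case error for round-to-nearest is half an LSB: 12.2 µV.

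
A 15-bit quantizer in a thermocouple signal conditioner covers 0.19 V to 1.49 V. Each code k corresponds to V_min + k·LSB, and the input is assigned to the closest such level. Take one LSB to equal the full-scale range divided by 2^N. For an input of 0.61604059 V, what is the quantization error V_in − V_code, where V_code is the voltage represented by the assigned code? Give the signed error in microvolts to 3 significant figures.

−6.16 µV

Span: 1.49 V − (0.19 V) = 1.3 V. LSB = 1.3 V / 2^15 ≈ 39.67 µV.
(0.61604059 − (0.19)) / LSB = 0.42604059 × 32768/1.3 = 10738.8447. Nearest integer: k = 10739.
V_code = 0.19 + (10739/32768) × 1.3 = 0.61604675293 V.
Error = V_in − V_code = 0.61604059 − (0.61604675293) = −6.16 µV.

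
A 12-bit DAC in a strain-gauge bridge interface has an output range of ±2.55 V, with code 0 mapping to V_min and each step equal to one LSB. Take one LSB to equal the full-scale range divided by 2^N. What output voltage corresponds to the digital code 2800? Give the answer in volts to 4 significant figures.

0.9363 V

Full-scale range = 2.55 V − (-2.55 V) = 5.1 V. LSB = 5.1 V / 2^12.
Output = V_min + (2800/4096) × range = -2.55 + 0.683594 × 5.1 V
      = -2.55 + 3.48633 = 0.936328 V.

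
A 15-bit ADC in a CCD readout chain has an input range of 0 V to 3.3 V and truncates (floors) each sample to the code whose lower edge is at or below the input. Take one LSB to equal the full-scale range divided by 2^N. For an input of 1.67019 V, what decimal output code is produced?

Full-scale range = 3.3 V. LSB = 3.3 V / 2^15 ≈ 100.7 µV.
code = ⌊(V_in − V_min)/LSB⌋ = ⌊(V_in − V_min) × 2^15 / range⌋
     = ⌊(1.67019 − (0)) × 32768 / 3.3⌋ = ⌊1.67019 × 32768/3.3⌋
     = ⌊16584.481⌋ = 16584.

16584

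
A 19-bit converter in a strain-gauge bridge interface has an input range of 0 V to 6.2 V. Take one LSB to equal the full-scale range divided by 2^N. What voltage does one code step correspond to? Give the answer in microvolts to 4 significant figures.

11.83 µV

V_FS = 6.2 V.
There are 2^19 = 524288 steps.
Step size = 6.2/524288 V = 11.83 µV.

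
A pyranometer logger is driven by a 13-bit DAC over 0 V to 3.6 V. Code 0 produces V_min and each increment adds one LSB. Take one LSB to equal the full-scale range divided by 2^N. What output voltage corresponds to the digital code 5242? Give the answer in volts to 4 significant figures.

2.304 V

Range is 3.6 V. LSB = 3.6 V / 2^13.
V_out = 0 + 5242 × (3.6/8192) V
      = 0 V + 2.30361 V = 2.30361 V.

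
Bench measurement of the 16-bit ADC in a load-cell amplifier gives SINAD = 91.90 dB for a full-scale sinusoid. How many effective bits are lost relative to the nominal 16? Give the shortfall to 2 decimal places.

N_eff = (91.90 − 1.76)/6.02 = 14.9734 bits.
16 − 14.9734 = 1.03 bits below nominal.

1.03 bits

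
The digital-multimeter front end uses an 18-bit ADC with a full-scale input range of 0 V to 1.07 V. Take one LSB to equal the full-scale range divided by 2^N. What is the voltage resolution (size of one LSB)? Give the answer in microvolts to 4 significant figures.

4.082 µV

V_FS = 1.07 V.
There are 2^18 = 262144 steps.
One LSB is 1.07 V / 262144 = 4.082 µV.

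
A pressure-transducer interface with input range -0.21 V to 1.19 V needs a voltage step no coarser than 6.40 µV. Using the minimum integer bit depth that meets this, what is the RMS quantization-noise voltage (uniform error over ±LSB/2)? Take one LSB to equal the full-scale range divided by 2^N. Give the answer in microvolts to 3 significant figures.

The full-scale span is 1.19 − (-0.21) = 1.4 V.
1.4 V / 6.40 µV = 218800. Since 2^17 = 131072 and 2^18 = 262144, N = 18.
Step size = 1.4/262144 V = 5.3406 µV.
σ_q = LSB/√12 = 5.3406 µV/3.4641 = 1.54 µV.

1.54 µV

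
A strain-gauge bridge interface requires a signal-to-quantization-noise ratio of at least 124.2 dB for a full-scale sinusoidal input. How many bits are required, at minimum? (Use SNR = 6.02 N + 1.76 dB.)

6.02 N + 1.76 ≥ 124.2 gives N ≥ 20.339, so the minimum integer is 21.

21 bits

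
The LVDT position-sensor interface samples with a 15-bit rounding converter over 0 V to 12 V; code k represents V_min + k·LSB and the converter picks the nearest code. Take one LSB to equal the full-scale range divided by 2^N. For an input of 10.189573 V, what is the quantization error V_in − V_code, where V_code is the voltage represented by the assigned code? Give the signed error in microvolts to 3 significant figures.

Span = 12 V. LSB = 12 V / 2^15 ≈ 366.2 µV.
(10.189573 − (0)) / LSB = 10.189573 × 32768/12 = 27824.3273. Nearest integer: k = 27824.
V_code = V_min + k × range/2^15 = 0 + 27824 × 12/32768 = 10.189453125 V.
e = 10.189573 − (10.189453125) = +120 µV.

+120 µV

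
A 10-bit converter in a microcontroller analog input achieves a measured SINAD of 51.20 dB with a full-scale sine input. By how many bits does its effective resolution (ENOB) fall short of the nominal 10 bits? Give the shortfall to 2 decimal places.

Effective bits = (51.20 − 1.76)/6.02 = 8.2126.
Shortfall = 10 − 8.2126 = 1.7874 bits.

1.79 bits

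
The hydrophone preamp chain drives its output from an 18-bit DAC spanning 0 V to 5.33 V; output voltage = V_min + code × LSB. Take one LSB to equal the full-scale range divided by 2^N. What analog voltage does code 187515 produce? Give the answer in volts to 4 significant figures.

3.813 V

Range is 5.33 V. LSB = 5.33 V / 2^18.
V_out = V_min + code × LSB = 0 V + 187515 × 5.33 V / 262144
      = 0 + 3.81262 = 3.81262 V.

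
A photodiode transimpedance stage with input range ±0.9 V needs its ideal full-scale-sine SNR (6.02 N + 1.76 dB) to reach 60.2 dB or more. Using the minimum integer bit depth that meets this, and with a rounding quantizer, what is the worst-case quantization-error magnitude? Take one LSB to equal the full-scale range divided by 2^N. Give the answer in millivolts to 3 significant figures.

Span: 0.9 V − (-0.9 V) = 1.8 V.
6.02 N + 1.76 ≥ 60.2 gives N ≥ 9.708, so the minimum integer is 10.
LSB = 1.8 V ÷ 2^10 = 1.8/1024 V = 1.7578 mV.
Max error for round-to-nearest is LSB/2 = 0.879 mV.

0.879 mV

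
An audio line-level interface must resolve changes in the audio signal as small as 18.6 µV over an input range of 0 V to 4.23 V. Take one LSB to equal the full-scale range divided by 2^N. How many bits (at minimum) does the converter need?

18 bits

Span = 4.23 V.
Levels needed ≥ 4.23/18.6 µV = 227400. 2^18 = 262144 suffices, so N_min = 18.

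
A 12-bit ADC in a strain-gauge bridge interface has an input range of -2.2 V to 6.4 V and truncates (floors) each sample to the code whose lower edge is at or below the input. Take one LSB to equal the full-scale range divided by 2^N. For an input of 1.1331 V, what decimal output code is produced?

1587

Span: 6.4 V − (-2.2 V) = 8.6 V. LSB = 8.6 V / 2^12 ≈ 2.100 mV.
V_in − V_min = 1.1331 − (-2.2) = 3.3331 V.
Divide by LSB: 3.3331 × 4096/8.6 = 1587.4858.
Truncating gives code 1587.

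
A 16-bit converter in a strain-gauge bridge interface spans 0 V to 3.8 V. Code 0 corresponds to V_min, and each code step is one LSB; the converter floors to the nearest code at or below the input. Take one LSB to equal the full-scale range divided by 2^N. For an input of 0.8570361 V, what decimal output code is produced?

V_FS = 3.8 V. LSB = 3.8 V / 2^16 ≈ 57.98 µV.
code = ⌊(V_in − V_min)/LSB⌋ = ⌊(V_in − V_min) × 2^16 / range⌋
     = ⌊(0.8570361 − (0)) × 65536 / 3.8⌋ = ⌊0.8570361 × 65536/3.8⌋
     = ⌊14780.715⌋ = 14780.

14780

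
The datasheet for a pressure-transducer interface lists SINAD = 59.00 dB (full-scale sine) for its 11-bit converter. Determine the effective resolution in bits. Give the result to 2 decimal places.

ENOB = (59.00 − 1.76)/6.02 = 9.5083 bits.

9.51 bits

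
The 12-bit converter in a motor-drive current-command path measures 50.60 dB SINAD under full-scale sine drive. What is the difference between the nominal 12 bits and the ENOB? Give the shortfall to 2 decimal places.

3.89 bits

N_eff = (50.60 − 1.76)/6.02 = 8.1130 bits.
Shortfall = 12 − 8.1130 = 3.8870 bits.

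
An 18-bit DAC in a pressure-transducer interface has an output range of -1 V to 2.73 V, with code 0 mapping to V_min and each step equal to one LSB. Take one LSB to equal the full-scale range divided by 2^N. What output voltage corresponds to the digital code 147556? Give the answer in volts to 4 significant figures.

Span: 2.73 V − (-1 V) = 3.73 V. LSB = 3.73 V / 2^18.
V_out = -1 + 147556 × (3.73/262144) V
      = -1 V + 2.09955 V = 1.09955 V.

1.100 V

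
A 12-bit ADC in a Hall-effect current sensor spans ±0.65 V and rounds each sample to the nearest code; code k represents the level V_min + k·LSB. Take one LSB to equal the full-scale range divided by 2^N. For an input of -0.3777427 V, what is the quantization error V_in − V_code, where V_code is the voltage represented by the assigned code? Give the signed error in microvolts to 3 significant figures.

−57.2 µV

Span: 0.65 V − (-0.65 V) = 1.3 V. LSB = 1.3 V / 2^12 ≈ 317.4 µV.
(-0.3777427 − (-0.65)) / LSB = 0.2722573 × 4096/1.3 = 857.8199. Nearest integer: k = 858.
Reconstructed level: -0.65 + 858 × 1.3/4096 V = -0.3776855469 V.
V_in − V_code = -0.3777427 − (-0.3776855469) = −57.2 µV.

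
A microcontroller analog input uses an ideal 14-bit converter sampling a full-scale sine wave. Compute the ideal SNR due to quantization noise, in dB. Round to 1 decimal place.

86.0 dB

Ideal quantization SNR: 6.02 × 14 + 1.76 dB = 86.0 dB.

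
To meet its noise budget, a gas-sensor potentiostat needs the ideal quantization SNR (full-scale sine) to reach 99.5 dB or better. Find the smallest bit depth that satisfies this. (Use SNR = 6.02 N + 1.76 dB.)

17 bits

Required N = ⌈(99.5 − 1.76)/6.02⌉ = ⌈16.236⌉ = 17.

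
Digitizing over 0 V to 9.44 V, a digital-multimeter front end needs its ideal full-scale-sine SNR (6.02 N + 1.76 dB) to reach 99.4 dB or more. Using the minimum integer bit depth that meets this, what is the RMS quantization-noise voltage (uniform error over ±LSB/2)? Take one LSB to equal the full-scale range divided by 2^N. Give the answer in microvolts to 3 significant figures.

Span = 9.44 V.
6.02 N + 1.76 ≥ 99.4 gives N ≥ 16.219, so the minimum integer is 17.
LSB = 9.44 V ÷ 2^17 = 9.44/131072 V = 72.021 µV.
σ_q = LSB/√12 = 72.021 µV/3.4641 = 20.8 µV.

20.8 µV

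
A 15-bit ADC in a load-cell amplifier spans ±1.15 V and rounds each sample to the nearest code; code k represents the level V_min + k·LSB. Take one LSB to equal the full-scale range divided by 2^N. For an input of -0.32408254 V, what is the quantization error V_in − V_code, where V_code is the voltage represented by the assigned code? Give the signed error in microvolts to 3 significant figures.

−13.3 µV

Range = 1.15 − (-1.15) = 2.3 V. LSB = 2.3 V / 2^15 ≈ 70.19 µV.
Position in LSBs: (-0.32408254 − (-1.15)) × 32768/2.3 = 11766.8101; rounding gives k = 11767.
V_code = -1.15 + (11767/32768) × 2.3 = -0.32406921387 V.
V_in − V_code = -0.32408254 − (-0.32406921387) = −13.3 µV.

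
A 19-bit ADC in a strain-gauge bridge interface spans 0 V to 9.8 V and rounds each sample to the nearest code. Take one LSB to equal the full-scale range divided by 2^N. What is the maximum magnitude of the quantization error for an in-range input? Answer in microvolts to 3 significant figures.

Full-scale range = 9.8 V.
Step size = 9.8/524288 V = 18.692 µV.
Worst-case error for round-to-nearest is half an LSB: 9.35 µV.

9.35 µV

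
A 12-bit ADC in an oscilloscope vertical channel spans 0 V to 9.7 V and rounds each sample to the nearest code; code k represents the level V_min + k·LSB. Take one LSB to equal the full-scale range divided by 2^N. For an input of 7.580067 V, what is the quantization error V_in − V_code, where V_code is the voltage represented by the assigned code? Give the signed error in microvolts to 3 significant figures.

−426 µV

Span = 9.7 V. LSB = 9.7 V / 2^12 ≈ 2.368 mV.
Position in LSBs: (7.580067 − (0)) × 4096/9.7 = 3200.8200; rounding gives k = 3201.
V_code = V_min + k × range/2^12 = 0 + 3201 × 9.7/4096 = 7.580493164 V.
Error = V_in − V_code = 7.580067 − (7.580493164) = −426 µV.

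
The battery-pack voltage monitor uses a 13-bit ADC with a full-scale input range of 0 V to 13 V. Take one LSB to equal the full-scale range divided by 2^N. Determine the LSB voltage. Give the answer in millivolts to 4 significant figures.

Range is 13 V.
2^13 = 8192 levels.
One LSB is 13 V / 8192 = 1.587 mV.

1.587 mV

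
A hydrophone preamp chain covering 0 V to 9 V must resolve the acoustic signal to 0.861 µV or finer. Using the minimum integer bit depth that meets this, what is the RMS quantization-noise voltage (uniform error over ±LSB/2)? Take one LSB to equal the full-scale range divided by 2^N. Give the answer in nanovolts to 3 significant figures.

V_FS = 9 V.
Levels needed ≥ 9/0.861 µV = 1.045e7. 2^24 = 16777216 suffices, so N_min = 24.
Step size = 9/16777216 V = 0.53644 µV.
σ_q = LSB/√12 = 0.53644 µV/3.4641 = 155 nV.

155 nV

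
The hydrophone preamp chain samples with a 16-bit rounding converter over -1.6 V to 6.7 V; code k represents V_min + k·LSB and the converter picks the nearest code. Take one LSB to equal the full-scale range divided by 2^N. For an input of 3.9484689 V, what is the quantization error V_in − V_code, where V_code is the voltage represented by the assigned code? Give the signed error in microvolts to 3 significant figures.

+22.2 µV

The full-scale span is 6.7 − (-1.6) = 8.3 V. LSB = 8.3 V / 2^16 ≈ 126.6 µV.
Position in LSBs: (3.9484689 − (-1.6)) × 65536/8.3 = 43810.1756; rounding gives k = 43810.
V_code = -1.6 + (43810/65536) × 8.3 = 3.9484466553 V.
e = 3.9484689 − (3.9484466553) = +22.2 µV.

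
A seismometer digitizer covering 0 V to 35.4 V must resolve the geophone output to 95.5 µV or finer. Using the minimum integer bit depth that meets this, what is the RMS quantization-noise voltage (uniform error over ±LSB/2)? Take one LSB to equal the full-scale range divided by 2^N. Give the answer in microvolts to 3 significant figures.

V_FS = 35.4 V.
35.4 V / 95.5 µV = 370700. Since 2^18 = 262144 and 2^19 = 524288, N = 19.
Step size = 35.4/524288 V = 67.520 µV.
RMS noise = LSB/√12 = 19.5 µV.

19.5 µV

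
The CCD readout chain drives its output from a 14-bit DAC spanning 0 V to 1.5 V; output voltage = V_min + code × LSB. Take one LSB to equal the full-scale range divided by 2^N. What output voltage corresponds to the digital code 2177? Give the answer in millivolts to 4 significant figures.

199.3 mV

Range is 1.5 V. LSB = 1.5 V / 2^14.
Output = V_min + (2177/16384) × range = 0 + 0.132874 × 1.5 V
      = 0 V + 0.199310 V = 0.199310 V.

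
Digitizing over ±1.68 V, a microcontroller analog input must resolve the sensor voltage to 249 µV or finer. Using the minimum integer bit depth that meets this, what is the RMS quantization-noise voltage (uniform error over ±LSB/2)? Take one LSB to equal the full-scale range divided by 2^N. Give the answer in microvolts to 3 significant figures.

59.2 µV

Full-scale range = 1.68 V − (-1.68 V) = 3.36 V.
3.36 V / 249 µV = 13490. Since 2^13 = 8192 and 2^14 = 16384, N = 14.
LSB = 3.36 V ÷ 2^14 = 3.36/16384 V = 205.08 µV.
σ_q = LSB/√12 = 205.08 µV/3.4641 = 59.2 µV.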